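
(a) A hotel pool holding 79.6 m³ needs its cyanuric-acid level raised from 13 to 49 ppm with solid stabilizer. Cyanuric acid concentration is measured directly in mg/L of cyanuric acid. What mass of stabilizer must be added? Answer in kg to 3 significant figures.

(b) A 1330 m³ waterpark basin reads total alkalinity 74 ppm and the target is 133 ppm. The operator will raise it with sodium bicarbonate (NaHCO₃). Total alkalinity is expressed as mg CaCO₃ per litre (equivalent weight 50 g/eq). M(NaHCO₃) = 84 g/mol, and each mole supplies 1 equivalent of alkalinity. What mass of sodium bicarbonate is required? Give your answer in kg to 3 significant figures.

(a) 2.87 kg; (b) 132 kg

(a) Volume: 79.6 m³ = 79,600 L.
(a) CYA to add: (49 − 13) = 36 mg/L × 79,600 L = 2866 g cyanuric acid.

(b) Volume: 1330 m³ = 1,330,000 L.
(b) Alkalinity to add: (133 − 74) = 59 mg/L as CaCO₃ × 1,330,000 L = 78,470 g as CaCO₃.
(b) Equivalents: 78,470 g ÷ 50 g/eq = 1569 eq.
(b) NaHCO₃ supplies 1 eq per mole → 1569 mol.
(b) Mass: 1569 mol × 84 g/mol = 131,800 g.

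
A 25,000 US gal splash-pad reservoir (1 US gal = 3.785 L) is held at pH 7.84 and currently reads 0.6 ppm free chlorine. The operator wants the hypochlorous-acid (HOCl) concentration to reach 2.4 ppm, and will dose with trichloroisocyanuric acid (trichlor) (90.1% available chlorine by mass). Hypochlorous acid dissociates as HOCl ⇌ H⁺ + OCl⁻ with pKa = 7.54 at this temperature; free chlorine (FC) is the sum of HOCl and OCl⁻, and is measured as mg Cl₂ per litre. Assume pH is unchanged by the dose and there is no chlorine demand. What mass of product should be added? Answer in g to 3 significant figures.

692 g

Volume: 25,000 US gal × 3.785 L/gal = 94,625 L.
[OCl⁻]/[HOCl] = 10^(pH − pKa) = 10^(7.84 − 7.54) = 1.995; fraction as HOCl = 1/(1 + 1.995) = 0.3339.
Free chlorine required for 2.4 ppm HOCl: 2.4 / 0.3339 = 7.189 ppm.
FC to add: 7.189 − 0.6 = 6.589 mg/L as Cl₂.
Cl₂ equivalent: 6.589 mg/L × 94,625 L = 623.4 g.
Product at 90.1% available Cl: 623.4 / 0.901 = 692 g.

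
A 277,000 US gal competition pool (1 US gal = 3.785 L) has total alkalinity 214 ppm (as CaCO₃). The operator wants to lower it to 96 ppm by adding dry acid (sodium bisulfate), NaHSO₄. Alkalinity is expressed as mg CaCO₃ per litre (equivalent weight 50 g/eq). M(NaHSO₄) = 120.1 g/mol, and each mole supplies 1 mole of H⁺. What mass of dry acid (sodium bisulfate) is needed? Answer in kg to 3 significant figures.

297 kg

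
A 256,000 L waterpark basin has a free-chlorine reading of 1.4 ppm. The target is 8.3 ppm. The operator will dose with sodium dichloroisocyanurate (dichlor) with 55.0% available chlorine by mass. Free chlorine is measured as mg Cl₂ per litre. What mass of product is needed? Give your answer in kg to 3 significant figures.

3.21 kg

Chlorine deficit: 8.3 − 1.4 = 6.9 ppm = 6.9 mg/L as Cl₂.
Cl₂ equivalent needed: 6.9 mg/L × 256,000 L = 1,766,000 mg = 1766 g.
Product at 55.0% available chlorine: 1766 / 0.55 = 3212 g.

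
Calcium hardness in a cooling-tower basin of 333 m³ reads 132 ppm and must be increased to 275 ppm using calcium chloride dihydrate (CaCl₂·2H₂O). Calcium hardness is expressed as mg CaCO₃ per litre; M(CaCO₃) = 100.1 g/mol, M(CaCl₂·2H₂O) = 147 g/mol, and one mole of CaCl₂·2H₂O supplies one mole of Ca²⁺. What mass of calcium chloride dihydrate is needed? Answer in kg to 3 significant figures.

69.9 kg

Volume: 333 m³ = 333,000 L.
Hardness to add: (275 − 132) = 143 mg/L as CaCO₃ × 333,000 L = 47,620 g as CaCO₃.
Moles of Ca²⁺ (1 mol Ca²⁺ ≡ 1 mol CaCO₃): 47,620 / 100.1 g/mol = 475.7 mol.
Mass of CaCl₂·2H₂O: 475.7 × 147 = 69,930 g.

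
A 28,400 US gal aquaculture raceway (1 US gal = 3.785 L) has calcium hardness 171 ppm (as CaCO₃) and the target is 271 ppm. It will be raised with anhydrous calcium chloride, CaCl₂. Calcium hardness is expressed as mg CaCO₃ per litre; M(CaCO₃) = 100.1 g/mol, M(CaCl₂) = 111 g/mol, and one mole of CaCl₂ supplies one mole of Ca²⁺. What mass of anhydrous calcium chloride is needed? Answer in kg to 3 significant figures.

11.9 kg

Volume: 28,400 US gal × 3.785 L/gal = 107,494 L.
Hardness to add: (271 − 171) = 100 mg/L as CaCO₃ × 107,494 L = 10,750 g as CaCO₃.
Moles of Ca²⁺ (1 mol Ca²⁺ ≡ 1 mol CaCO₃): 10,750 / 100.1 g/mol = 107.4 mol.
Mass of CaCl₂: 107.4 × 111 = 11,920 g.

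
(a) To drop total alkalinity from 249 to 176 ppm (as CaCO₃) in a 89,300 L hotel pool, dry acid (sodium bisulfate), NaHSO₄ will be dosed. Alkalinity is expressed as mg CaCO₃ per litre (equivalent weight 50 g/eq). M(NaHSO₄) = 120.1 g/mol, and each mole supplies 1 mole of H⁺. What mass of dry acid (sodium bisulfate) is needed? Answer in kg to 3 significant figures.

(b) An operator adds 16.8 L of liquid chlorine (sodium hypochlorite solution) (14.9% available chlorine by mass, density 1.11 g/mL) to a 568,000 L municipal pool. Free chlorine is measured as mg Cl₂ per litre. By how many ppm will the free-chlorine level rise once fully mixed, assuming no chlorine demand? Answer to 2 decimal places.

(a) 15.7 kg; (b) 4.89 ppm

(a) Alkalinity to neutralize: (249 − 176) = 73 mg/L as CaCO₃ × 89,300 L = 6519 g as CaCO₃.
(a) Equivalents of H⁺ required: 6519 ÷ 50 g/eq = 130.4 eq = 130.4 mol NaHSO₄.
(a) Mass of NaHSO₄: 130.4 × 120.1 = 15,660 g.

(b) Mass of solution: 16.8 L × 1000 mL/L × 1.11 g/mL = 18,650 g.
(b) Available chlorine delivered: 18,650 g × 0.149 = 2779 g as Cl₂.
(b) Concentration rise: 2779 g / 568,000 L = 4.892 mg/L = 4.89 ppm.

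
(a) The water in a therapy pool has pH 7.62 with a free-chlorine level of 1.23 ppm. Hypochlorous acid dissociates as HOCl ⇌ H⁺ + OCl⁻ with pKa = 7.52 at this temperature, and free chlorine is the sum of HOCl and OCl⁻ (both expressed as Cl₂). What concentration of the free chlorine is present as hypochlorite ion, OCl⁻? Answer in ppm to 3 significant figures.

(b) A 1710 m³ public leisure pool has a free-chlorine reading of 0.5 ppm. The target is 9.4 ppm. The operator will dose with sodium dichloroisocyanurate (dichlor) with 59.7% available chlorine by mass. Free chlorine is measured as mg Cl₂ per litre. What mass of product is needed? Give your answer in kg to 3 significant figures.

(a) [OCl⁻]/[HOCl] = 10^(pH − pKa) = 10^(7.62 − 7.52) = 10^0.10 = 1.259.
(a) Fraction as HOCl = 1 / (1 + 1.259) = 0.4427.
(a) OCl⁻ = (1 − 0.4427) × 1.23 ppm = 0.6855 ppm.

(b) Volume: 1710 m³ = 1,710,000 L.
(b) Chlorine deficit: 9.4 − 0.5 = 8.9 ppm = 8.9 mg/L as Cl₂.
(b) Cl₂ equivalent needed: 8.9 mg/L × 1,710,000 L = 15,220,000 mg = 15,220 g.
(b) Product at 59.7% available chlorine: 15,220 / 0.597 = 25,490 g.

(a) 0.685 ppm; (b) 25.5 kg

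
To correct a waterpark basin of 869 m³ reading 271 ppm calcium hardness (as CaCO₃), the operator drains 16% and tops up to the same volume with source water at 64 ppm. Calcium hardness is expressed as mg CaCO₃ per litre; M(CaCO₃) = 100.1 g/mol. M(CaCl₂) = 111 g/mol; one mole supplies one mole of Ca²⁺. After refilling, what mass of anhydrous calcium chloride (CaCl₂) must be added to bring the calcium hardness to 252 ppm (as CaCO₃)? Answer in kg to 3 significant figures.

13.6 kg

Volume: 869 m³ = 869,000 L.
After draining 16% and refilling: 271 × 0.84 + 64 × 0.16 = 237.88 ppm.
Deficit to target: 252 − 237.88 = 14.12 mg/L.
As CaCO₃: 14.12 mg/L × 869,000 L = 12,270 g; ÷ 100.1 = 122.6 mol Ca²⁺.
Mass: 122.6 × 111 = 13,610 g.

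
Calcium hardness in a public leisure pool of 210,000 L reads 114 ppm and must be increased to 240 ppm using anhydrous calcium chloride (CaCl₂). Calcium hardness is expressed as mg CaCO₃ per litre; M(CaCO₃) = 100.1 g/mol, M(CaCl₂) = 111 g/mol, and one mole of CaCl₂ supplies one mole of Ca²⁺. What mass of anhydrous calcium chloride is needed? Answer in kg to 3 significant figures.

29.3 kg

Hardness to add: (240 − 114) = 126 mg/L as CaCO₃ × 210,000 L = 26,460 g as CaCO₃.
Moles of Ca²⁺ (1 mol Ca²⁺ ≡ 1 mol CaCO₃): 26,460 / 100.1 g/mol = 264.3 mol.
Mass of CaCl₂: 264.3 × 111 = 29,340 g.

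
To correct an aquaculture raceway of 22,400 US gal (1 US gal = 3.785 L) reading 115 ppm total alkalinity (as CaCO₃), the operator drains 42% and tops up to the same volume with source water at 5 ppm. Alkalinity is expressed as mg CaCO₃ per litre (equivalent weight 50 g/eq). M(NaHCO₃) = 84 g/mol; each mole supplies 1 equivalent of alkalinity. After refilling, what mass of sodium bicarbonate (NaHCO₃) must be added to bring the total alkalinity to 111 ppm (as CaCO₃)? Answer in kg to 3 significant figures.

Volume: 22,400 US gal × 3.785 L/gal = 84,784 L.
After draining 42% and refilling: 115 × 0.58 + 5 × 0.42 = 68.8 ppm.
Deficit to target: 111 − 68.8 = 42.2 mg/L.
As CaCO₃: 42.2 mg/L × 84,784 L = 3578 g; ÷ 50 g/eq ÷ 1 = 71.56 mol NaHCO₃.
Mass: 71.56 × 84 = 6011 g.

6.01 kg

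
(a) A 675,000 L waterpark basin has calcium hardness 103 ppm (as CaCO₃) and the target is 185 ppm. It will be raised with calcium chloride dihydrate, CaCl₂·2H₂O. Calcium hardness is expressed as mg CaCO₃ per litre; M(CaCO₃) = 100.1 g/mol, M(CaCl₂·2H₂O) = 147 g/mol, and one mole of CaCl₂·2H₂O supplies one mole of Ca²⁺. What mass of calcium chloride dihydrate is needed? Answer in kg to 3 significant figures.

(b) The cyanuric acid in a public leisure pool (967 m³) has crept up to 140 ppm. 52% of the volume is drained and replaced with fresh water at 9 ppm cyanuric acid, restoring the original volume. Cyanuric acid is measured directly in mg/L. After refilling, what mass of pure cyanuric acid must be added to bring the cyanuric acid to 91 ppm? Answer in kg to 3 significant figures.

(a) Hardness to add: (185 − 103) = 82 mg/L as CaCO₃ × 675,000 L = 55,350 g as CaCO₃.
(a) Moles of Ca²⁺ (1 mol Ca²⁺ ≡ 1 mol CaCO₃): 55,350 / 100.1 g/mol = 552.9 mol.
(a) Mass of CaCl₂·2H₂O: 552.9 × 147 = 81,280 g.

(b) Volume: 967 m³ = 967,000 L.
(b) After draining 52% and refilling: 140 × 0.48 + 9 × 0.52 = 71.88 ppm.
(b) Deficit to target: 91 − 71.88 = 19.12 mg/L.
(b) Mass: 19.12 mg/L × 967,000 L = 18,490 g cyanuric acid.

(a) 81.3 kg; (b) 18.5 kg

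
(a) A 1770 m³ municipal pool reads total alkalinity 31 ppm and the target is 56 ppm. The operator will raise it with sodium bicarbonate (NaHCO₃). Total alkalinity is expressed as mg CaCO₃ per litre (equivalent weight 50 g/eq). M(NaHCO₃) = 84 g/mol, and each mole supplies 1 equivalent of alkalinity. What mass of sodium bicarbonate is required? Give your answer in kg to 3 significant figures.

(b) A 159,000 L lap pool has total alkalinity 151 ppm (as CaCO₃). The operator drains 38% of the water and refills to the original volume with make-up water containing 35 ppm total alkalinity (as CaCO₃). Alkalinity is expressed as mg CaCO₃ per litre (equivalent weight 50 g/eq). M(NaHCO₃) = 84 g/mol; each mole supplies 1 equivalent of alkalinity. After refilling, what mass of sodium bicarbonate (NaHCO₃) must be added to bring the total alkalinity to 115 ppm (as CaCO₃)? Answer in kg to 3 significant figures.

(a) Volume: 1770 m³ = 1,770,000 L.
(a) Alkalinity to add: (56 − 31) = 25 mg/L as CaCO₃ × 1,770,000 L = 44,250 g as CaCO₃.
(a) Equivalents: 44,250 g ÷ 50 g/eq = 885 eq.
(a) NaHCO₃ supplies 1 eq per mole → 885 mol.
(a) Mass: 885 mol × 84 g/mol = 74,340 g.

(b) After draining 38% and refilling: 151 × 0.62 + 35 × 0.38 = 106.92 ppm.
(b) Deficit to target: 115 − 106.92 = 8.08 mg/L.
(b) As CaCO₃: 8.08 mg/L × 159,000 L = 1285 g; ÷ 50 g/eq ÷ 1 = 25.69 mol NaHCO₃.
(b) Mass: 25.69 × 84 = 2158 g.

(a) 74.3 kg; (b) 2.16 kg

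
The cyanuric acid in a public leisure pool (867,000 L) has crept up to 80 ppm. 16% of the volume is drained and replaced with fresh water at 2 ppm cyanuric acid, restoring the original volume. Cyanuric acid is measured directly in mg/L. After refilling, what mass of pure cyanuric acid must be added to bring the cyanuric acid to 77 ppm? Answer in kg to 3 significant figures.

After draining 16% and refilling: 80 × 0.84 + 2 × 0.16 = 67.52 ppm.
Deficit to target: 77 − 67.52 = 9.48 mg/L.
Mass: 9.48 mg/L × 867,000 L = 8219 g cyanuric acid.

8.22 kg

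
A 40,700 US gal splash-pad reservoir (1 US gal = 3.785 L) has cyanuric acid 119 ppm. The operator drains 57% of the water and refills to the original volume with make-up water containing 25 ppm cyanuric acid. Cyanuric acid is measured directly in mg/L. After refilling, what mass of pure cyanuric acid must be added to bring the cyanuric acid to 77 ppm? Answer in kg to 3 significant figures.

1.78 kg

Volume: 40,700 US gal × 3.785 L/gal = 154,050 L.
After draining 57% and refilling: 119 × 0.43 + 25 × 0.57 = 65.42 ppm.
Deficit to target: 77 − 65.42 = 11.58 mg/L.
Mass: 11.58 mg/L × 154,050 L = 1784 g cyanuric acid.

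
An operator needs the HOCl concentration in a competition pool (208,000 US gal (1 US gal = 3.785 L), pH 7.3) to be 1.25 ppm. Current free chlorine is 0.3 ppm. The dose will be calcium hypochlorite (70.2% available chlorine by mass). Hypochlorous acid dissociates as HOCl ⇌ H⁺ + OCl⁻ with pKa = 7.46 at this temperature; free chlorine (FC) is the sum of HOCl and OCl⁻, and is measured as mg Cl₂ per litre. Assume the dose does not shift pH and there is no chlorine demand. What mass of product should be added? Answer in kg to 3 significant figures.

2.04 kg

Volume: 208,000 US gal × 3.785 L/gal = 787,280 L.
[OCl⁻]/[HOCl] = 10^(pH − pKa) = 10^(7.3 − 7.46) = 0.6918; fraction as HOCl = 1/(1 + 0.6918) = 0.5911.
Free chlorine required for 1.25 ppm HOCl: 1.25 / 0.5911 = 2.115 ppm.
FC to add: 2.115 − 0.3 = 1.815 mg/L as Cl₂.
Cl₂ equivalent: 1.815 mg/L × 787,280 L = 1429 g.
Product at 70.2% available Cl: 1429 / 0.702 = 2035 g.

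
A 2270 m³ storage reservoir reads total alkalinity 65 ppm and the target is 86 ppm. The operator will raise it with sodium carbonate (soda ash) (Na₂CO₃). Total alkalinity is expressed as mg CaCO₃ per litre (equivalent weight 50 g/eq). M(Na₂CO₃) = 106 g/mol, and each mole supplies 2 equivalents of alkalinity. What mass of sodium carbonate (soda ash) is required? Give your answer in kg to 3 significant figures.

50.5 kg

Volume: 2270 m³ = 2,270,000 L.
Alkalinity to add: (86 − 65) = 21 mg/L as CaCO₃ × 2,270,000 L = 47,670 g as CaCO₃.
Equivalents: 47,670 g ÷ 50 g/eq = 953.4 eq.
Each mole of Na₂CO₃ supplies 2 eq, so 953.4 / 2 = 476.7 mol.
Mass: 476.7 mol × 106 g/mol = 50,530 g.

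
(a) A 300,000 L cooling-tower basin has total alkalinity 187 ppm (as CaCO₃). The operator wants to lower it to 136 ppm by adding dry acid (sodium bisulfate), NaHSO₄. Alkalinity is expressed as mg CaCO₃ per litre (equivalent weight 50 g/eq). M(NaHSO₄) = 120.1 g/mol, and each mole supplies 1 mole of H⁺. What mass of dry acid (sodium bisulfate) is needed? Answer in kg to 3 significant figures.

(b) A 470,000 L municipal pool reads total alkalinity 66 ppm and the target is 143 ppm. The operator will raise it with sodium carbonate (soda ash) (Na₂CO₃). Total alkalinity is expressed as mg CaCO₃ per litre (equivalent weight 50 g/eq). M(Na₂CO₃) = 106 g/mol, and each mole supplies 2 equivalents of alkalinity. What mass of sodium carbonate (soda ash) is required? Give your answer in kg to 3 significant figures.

(a) 36.8 kg; (b) 38.4 kg

(a) Alkalinity to neutralize: (187 − 136) = 51 mg/L as CaCO₃ × 300,000 L = 15,300 g as CaCO₃.
(a) Equivalents of H⁺ required: 15,300 ÷ 50 g/eq = 306 eq = 306 mol NaHSO₄.
(a) Mass of NaHSO₄: 306 × 120.1 = 36,750 g.

(b) Alkalinity to add: (143 − 66) = 77 mg/L as CaCO₃ × 470,000 L = 36,190 g as CaCO₃.
(b) Equivalents: 36,190 g ÷ 50 g/eq = 723.8 eq.
(b) Each mole of Na₂CO₃ supplies 2 eq, so 723.8 / 2 = 361.9 mol.
(b) Mass: 361.9 mol × 106 g/mol = 38,360 g.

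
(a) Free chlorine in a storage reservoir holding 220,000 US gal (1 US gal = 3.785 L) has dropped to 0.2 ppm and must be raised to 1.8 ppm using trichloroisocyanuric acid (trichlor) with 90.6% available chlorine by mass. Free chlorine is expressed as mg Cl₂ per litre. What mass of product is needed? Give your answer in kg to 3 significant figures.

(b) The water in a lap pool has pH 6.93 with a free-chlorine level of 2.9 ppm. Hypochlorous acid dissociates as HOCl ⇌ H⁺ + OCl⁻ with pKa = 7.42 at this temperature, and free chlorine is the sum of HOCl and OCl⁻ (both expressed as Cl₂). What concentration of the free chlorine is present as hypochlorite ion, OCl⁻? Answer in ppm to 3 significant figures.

(a) Volume: 220,000 US gal × 3.785 L/gal = 832,700 L.
(a) Chlorine deficit: 1.8 − 0.2 = 1.6 ppm = 1.6 mg/L as Cl₂.
(a) Cl₂ equivalent needed: 1.6 mg/L × 832,700 L = 1,332,000 mg = 1332 g.
(a) Product at 90.6% available chlorine: 1332 / 0.906 = 1471 g.

(b) [OCl⁻]/[HOCl] = 10^(pH − pKa) = 10^(6.93 − 7.42) = 10^-0.49 = 0.3236.
(b) Fraction as HOCl = 1 / (1 + 0.3236) = 0.7555.
(b) OCl⁻ = (1 − 0.7555) × 2.9 ppm = 0.709 ppm.

(a) 1.47 kg; (b) 0.709 ppm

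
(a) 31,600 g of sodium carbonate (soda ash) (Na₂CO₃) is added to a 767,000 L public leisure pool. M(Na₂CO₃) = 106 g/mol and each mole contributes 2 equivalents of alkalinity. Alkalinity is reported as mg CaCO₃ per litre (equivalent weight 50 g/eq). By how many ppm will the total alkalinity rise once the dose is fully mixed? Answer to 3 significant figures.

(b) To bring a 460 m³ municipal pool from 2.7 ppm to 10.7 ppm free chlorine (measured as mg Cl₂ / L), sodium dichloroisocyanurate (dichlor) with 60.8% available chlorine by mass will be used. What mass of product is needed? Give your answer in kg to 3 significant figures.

(a) 38.9 ppm; (b) 6.05 kg

(a) Moles of Na₂CO₃: 31,600 g ÷ 106 g/mol = 298.1 mol → 596.2 eq of alkalinity.
(a) As CaCO₃: 596.2 eq × 50 g/eq = 29,810 g.
(a) Rise: 29,810 g / 767,000 L × 1000 = 38.87 mg/L.

(b) Volume: 460 m³ = 460,000 L.
(b) Chlorine deficit: 10.7 − 2.7 = 8 ppm = 8 mg/L as Cl₂.
(b) Cl₂ equivalent needed: 8 mg/L × 460,000 L = 3,680,000 mg = 3680 g.
(b) Product at 60.8% available chlorine: 3680 / 0.608 = 6053 g.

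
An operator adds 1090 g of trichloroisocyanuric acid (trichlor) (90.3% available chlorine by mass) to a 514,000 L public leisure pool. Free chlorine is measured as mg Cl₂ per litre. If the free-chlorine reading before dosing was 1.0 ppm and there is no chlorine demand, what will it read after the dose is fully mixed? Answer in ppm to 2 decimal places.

Available chlorine delivered: 1090 g × 0.903 = 984.3 g as Cl₂.
Concentration rise: 984.3 g / 514,000 L = 1.915 mg/L = 1.91 ppm.
Final FC: 1.0 + 1.91 = 2.91 ppm.

2.91 ppm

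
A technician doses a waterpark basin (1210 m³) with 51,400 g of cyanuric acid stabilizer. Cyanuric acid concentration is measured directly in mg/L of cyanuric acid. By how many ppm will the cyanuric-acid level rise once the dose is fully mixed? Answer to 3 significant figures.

42.5 ppm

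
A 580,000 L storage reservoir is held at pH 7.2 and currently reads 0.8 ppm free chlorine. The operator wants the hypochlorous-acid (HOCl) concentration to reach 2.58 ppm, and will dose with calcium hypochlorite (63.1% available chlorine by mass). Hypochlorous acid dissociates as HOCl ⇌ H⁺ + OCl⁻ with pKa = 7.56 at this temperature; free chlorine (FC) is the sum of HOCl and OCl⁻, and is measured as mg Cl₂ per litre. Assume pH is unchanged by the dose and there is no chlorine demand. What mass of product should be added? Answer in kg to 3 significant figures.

2.67 kg

[OCl⁻]/[HOCl] = 10^(pH − pKa) = 10^(7.2 − 7.56) = 0.4365; fraction as HOCl = 1/(1 + 0.4365) = 0.6961.
Free chlorine required for 2.58 ppm HOCl: 2.58 / 0.6961 = 3.706 ppm.
FC to add: 3.706 − 0.8 = 2.906 mg/L as Cl₂.
Cl₂ equivalent: 2.906 mg/L × 580,000 L = 1686 g.
Product at 63.1% available Cl: 1686 / 0.631 = 2671 g.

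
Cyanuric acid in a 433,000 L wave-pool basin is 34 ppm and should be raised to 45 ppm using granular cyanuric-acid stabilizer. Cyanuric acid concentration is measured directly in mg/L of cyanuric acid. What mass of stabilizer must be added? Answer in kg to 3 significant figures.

CYA to add: (45 − 34) = 11 mg/L × 433,000 L = 4763 g cyanuric acid.

4.76 kg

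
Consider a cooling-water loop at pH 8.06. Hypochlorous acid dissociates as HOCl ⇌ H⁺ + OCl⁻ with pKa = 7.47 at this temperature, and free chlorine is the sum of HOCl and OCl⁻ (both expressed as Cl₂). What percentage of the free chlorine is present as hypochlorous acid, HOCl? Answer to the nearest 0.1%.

20.4%

[OCl⁻]/[HOCl] = 10^(pH − pKa) = 10^(8.06 − 7.47) = 10^0.59 = 3.89.
Fraction as HOCl = 1 / (1 + 3.89) = 0.2045.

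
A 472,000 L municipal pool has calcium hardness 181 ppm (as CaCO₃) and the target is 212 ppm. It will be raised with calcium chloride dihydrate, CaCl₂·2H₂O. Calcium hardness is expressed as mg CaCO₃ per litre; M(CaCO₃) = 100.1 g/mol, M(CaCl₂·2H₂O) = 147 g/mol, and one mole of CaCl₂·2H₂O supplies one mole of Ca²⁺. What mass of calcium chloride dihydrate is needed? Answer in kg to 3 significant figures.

21.5 kg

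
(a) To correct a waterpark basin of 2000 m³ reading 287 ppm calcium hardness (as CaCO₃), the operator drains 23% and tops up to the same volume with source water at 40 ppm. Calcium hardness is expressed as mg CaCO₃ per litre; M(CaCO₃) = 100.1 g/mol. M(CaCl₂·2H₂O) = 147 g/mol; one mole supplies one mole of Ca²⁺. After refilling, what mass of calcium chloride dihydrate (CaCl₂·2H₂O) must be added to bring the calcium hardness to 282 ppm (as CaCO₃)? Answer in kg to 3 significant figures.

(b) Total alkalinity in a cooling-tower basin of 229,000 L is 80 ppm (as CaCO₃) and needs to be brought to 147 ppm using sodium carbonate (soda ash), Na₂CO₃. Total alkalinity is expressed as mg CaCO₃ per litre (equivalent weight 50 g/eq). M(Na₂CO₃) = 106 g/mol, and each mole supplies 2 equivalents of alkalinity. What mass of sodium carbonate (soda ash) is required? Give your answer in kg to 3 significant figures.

(a) 152 kg; (b) 16.3 kg

(a) Volume: 2000 m³ = 2,000,000 L.
(a) After draining 23% and refilling: 287 × 0.77 + 40 × 0.23 = 230.19 ppm.
(a) Deficit to target: 282 − 230.19 = 51.81 mg/L.
(a) As CaCO₃: 51.81 mg/L × 2,000,000 L = 103,600 g; ÷ 100.1 = 1035 mol Ca²⁺.
(a) Mass: 1035 × 147 = 152,200 g.

(b) Alkalinity to add: (147 − 80) = 67 mg/L as CaCO₃ × 229,000 L = 15,340 g as CaCO₃.
(b) Equivalents: 15,340 g ÷ 50 g/eq = 306.9 eq.
(b) Each mole of Na₂CO₃ supplies 2 eq, so 306.9 / 2 = 153.4 mol.
(b) Mass: 153.4 mol × 106 g/mol = 16,260 g.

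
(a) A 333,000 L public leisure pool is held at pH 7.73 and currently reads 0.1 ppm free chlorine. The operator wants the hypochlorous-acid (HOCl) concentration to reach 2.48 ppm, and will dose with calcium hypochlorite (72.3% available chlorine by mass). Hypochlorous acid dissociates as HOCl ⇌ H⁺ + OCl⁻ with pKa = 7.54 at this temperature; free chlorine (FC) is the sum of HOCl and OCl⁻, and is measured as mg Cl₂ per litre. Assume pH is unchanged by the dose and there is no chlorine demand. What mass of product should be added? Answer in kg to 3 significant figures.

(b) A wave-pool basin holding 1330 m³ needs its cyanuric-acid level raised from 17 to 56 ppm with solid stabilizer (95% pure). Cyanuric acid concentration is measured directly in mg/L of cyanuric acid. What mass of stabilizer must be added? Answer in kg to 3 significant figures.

(a) 2.87 kg; (b) 54.6 kg

(a) [OCl⁻]/[HOCl] = 10^(pH − pKa) = 10^(7.73 − 7.54) = 1.549; fraction as HOCl = 1/(1 + 1.549) = 0.3923.
(a) Free chlorine required for 2.48 ppm HOCl: 2.48 / 0.3923 = 6.321 ppm.
(a) FC to add: 6.321 − 0.1 = 6.221 mg/L as Cl₂.
(a) Cl₂ equivalent: 6.221 mg/L × 333,000 L = 2072 g.
(a) Product at 72.3% available Cl: 2072 / 0.723 = 2865 g.

(b) Volume: 1330 m³ = 1,330,000 L.
(b) CYA to add: (56 − 17) = 39 mg/L × 1,330,000 L = 51,870 g cyanuric acid.
(b) At 95% purity: 51,870 / 0.95 = 54,600 g product.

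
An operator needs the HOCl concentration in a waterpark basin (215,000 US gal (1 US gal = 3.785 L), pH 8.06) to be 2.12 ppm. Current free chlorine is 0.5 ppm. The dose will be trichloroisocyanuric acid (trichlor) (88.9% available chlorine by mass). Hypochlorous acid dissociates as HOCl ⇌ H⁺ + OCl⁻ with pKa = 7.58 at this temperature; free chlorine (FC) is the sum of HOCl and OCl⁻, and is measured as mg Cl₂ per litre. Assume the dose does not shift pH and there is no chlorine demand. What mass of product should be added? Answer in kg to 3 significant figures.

7.34 kg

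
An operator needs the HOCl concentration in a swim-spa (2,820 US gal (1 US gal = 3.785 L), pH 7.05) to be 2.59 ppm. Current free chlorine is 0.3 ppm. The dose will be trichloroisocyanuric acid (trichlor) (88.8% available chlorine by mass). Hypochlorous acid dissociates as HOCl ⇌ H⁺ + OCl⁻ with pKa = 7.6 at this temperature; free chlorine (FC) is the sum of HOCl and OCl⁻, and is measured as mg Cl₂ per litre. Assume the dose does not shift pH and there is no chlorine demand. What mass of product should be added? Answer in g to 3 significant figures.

36.3 g

Volume: 2,820 US gal × 3.785 L/gal = 10,674 L.
[OCl⁻]/[HOCl] = 10^(pH − pKa) = 10^(7.05 − 7.6) = 0.2818; fraction as HOCl = 1/(1 + 0.2818) = 0.7801.
Free chlorine required for 2.59 ppm HOCl: 2.59 / 0.7801 = 3.32 ppm.
FC to add: 3.32 − 0.3 = 3.02 mg/L as Cl₂.
Cl₂ equivalent: 3.02 mg/L × 10,674 L = 32.23 g.
Product at 88.8% available Cl: 32.23 / 0.888 = 36.3 g.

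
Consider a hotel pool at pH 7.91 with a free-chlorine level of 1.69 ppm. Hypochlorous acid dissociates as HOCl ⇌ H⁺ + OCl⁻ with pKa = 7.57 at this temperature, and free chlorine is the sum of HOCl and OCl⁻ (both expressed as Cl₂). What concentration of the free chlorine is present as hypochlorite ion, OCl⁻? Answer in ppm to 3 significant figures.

1.16 ppm

[OCl⁻]/[HOCl] = 10^(pH − pKa) = 10^(7.91 − 7.57) = 10^0.34 = 2.188.
Fraction as HOCl = 1 / (1 + 2.188) = 0.3137.
OCl⁻ = (1 − 0.3137) × 1.69 ppm = 1.16 ppm.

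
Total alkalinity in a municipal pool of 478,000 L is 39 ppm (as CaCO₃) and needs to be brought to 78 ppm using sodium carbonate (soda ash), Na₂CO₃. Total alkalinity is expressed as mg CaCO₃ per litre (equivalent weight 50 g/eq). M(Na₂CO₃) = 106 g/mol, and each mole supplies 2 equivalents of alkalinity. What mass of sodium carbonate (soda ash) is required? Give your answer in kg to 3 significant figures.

19.8 kg

Alkalinity to add: (78 − 39) = 39 mg/L as CaCO₃ × 478,000 L = 18,640 g as CaCO₃.
Equivalents: 18,640 g ÷ 50 g/eq = 372.8 eq.
Each mole of Na₂CO₃ supplies 2 eq, so 372.8 / 2 = 186.4 mol.
Mass: 186.4 mol × 106 g/mol = 19,760 g.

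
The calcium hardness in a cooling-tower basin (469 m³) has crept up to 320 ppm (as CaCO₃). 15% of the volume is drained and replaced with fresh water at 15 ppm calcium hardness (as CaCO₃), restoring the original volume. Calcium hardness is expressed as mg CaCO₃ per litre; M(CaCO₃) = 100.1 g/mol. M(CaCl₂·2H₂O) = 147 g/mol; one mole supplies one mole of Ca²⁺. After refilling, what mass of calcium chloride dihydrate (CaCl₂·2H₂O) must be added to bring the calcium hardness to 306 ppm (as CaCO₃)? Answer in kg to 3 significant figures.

Volume: 469 m³ = 469,000 L.
After draining 15% and refilling: 320 × 0.85 + 15 × 0.15 = 274.25 ppm.
Deficit to target: 306 − 274.25 = 31.75 mg/L.
As CaCO₃: 31.75 mg/L × 469,000 L = 14,890 g; ÷ 100.1 = 148.8 mol Ca²⁺.
Mass: 148.8 × 147 = 21,870 g.

21.9 kg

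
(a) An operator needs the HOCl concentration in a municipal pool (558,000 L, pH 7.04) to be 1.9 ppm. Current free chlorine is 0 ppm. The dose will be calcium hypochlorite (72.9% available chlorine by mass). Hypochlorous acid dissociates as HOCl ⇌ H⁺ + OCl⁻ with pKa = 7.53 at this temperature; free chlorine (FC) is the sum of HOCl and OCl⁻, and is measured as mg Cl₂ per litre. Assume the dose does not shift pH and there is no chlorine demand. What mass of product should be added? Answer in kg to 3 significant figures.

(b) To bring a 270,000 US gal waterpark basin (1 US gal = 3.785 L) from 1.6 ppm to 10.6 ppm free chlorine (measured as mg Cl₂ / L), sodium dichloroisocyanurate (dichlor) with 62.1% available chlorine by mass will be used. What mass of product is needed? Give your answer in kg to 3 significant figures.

(a) 1.92 kg; (b) 14.8 kg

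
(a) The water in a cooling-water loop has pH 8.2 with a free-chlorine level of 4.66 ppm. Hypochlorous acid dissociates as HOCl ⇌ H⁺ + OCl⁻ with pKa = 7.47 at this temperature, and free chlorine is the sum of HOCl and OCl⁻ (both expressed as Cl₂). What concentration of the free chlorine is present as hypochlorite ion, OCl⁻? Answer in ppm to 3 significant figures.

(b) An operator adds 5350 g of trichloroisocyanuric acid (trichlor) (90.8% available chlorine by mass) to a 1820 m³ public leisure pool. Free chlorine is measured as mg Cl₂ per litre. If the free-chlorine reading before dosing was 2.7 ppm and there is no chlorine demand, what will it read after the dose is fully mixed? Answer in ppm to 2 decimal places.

(a) 3.93 ppm; (b) 5.37 ppm

(a) [OCl⁻]/[HOCl] = 10^(pH − pKa) = 10^(8.2 − 7.47) = 10^0.73 = 5.37.
(a) Fraction as HOCl = 1 / (1 + 5.37) = 0.157.
(a) OCl⁻ = (1 − 0.157) × 4.66 ppm = 3.928 ppm.

(b) Volume: 1820 m³ = 1,820,000 L.
(b) Available chlorine delivered: 5350 g × 0.908 = 4858 g as Cl₂.
(b) Concentration rise: 4858 g / 1,820,000 L = 2.669 mg/L = 2.67 ppm.
(b) Final FC: 2.7 + 2.67 = 5.37 ppm.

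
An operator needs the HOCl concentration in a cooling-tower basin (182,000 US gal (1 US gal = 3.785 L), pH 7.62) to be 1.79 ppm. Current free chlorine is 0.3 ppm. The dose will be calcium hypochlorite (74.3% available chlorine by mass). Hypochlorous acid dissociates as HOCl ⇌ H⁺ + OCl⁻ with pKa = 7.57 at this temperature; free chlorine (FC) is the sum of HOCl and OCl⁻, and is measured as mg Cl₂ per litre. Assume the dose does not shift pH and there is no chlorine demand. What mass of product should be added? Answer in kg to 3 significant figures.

Volume: 182,000 US gal × 3.785 L/gal = 688,870 L.
[OCl⁻]/[HOCl] = 10^(pH − pKa) = 10^(7.62 − 7.57) = 1.122; fraction as HOCl = 1/(1 + 1.122) = 0.4712.
Free chlorine required for 1.79 ppm HOCl: 1.79 / 0.4712 = 3.798 ppm.
FC to add: 3.798 − 0.3 = 3.498 mg/L as Cl₂.
Cl₂ equivalent: 3.498 mg/L × 688,870 L = 2410 g.
Product at 74.3% available Cl: 2410 / 0.743 = 3244 g.

3.24 kg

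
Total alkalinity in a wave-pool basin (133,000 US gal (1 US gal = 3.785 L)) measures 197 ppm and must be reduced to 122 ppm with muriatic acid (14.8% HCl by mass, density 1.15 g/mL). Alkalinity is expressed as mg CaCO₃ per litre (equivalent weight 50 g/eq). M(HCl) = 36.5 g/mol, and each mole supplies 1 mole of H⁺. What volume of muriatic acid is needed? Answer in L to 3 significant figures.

Volume: 133,000 US gal × 3.785 L/gal = 503,405 L.
Alkalinity to neutralize: (197 − 122) = 75 mg/L as CaCO₃ × 503,405 L = 37,760 g as CaCO₃.
Equivalents of H⁺ required: 37,760 ÷ 50 g/eq = 755.1 eq = 755.1 mol HCl.
Mass of HCl: 755.1 × 36.5 = 27,560 g.
Mass of 14.8% solution: 27,560 / 0.148 = 186,200 g.
Volume: 186,200 g ÷ 1.15 g/mL = 161,900 mL.

162 L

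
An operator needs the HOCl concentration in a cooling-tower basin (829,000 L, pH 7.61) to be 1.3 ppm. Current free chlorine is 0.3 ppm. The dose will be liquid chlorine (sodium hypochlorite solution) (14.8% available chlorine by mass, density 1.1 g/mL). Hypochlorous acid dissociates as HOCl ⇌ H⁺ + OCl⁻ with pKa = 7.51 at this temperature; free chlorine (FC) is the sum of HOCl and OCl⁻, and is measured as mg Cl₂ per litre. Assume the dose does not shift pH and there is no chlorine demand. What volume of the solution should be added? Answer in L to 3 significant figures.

[OCl⁻]/[HOCl] = 10^(pH − pKa) = 10^(7.61 − 7.51) = 1.259; fraction as HOCl = 1/(1 + 1.259) = 0.4427.
Free chlorine required for 1.3 ppm HOCl: 1.3 / 0.4427 = 2.937 ppm.
FC to add: 2.937 − 0.3 = 2.637 mg/L as Cl₂.
Cl₂ equivalent: 2.637 mg/L × 829,000 L = 2186 g.
Product at 14.8% available Cl: 2186 / 0.148 = 14,770 g.
Volume: 14,770 g ÷ 1.1 g/mL = 13,430 mL.

13.4 L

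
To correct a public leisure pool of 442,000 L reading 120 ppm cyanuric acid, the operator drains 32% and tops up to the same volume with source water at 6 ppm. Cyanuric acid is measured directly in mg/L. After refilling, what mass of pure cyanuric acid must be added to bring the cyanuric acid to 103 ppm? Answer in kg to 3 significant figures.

8.61 kg

After draining 32% and refilling: 120 × 0.68 + 6 × 0.32 = 83.52 ppm.
Deficit to target: 103 − 83.52 = 19.48 mg/L.
Mass: 19.48 mg/L × 442,000 L = 8610 g cyanuric acid.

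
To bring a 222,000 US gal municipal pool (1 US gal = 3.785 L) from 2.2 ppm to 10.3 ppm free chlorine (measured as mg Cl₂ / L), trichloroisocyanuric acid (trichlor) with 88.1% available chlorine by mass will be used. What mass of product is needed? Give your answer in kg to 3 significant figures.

7.73 kg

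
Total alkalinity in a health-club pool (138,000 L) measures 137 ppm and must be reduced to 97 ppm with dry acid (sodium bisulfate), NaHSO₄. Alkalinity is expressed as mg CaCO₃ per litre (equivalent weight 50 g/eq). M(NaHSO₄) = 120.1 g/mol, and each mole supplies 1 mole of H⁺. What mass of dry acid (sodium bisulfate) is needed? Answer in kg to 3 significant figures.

Alkalinity to neutralize: (137 − 97) = 40 mg/L as CaCO₃ × 138,000 L = 5520 g as CaCO₃.
Equivalents of H⁺ required: 5520 ÷ 50 g/eq = 110.4 eq = 110.4 mol NaHSO₄.
Mass of NaHSO₄: 110.4 × 120.1 = 13,260 g.

13.3 kg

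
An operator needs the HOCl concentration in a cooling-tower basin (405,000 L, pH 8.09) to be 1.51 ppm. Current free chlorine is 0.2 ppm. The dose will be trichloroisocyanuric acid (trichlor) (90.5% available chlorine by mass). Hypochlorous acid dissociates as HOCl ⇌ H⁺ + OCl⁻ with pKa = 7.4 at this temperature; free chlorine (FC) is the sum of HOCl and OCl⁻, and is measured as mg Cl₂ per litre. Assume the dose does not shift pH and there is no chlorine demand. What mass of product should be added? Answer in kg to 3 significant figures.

3.90 kg

[OCl⁻]/[HOCl] = 10^(pH − pKa) = 10^(8.09 − 7.4) = 4.898; fraction as HOCl = 1/(1 + 4.898) = 0.1696.
Free chlorine required for 1.51 ppm HOCl: 1.51 / 0.1696 = 8.906 ppm.
FC to add: 8.906 − 0.2 = 8.706 mg/L as Cl₂.
Cl₂ equivalent: 8.706 mg/L × 405,000 L = 3526 g.
Product at 90.5% available Cl: 3526 / 0.905 = 3896 g.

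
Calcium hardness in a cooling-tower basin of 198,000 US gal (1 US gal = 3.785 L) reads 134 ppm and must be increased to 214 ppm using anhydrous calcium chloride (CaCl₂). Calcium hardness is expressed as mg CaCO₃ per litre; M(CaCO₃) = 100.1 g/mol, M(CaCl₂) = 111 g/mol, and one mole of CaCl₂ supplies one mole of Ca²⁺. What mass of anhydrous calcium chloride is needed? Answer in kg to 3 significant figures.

Volume: 198,000 US gal × 3.785 L/gal = 749,430 L.
Hardness to add: (214 − 134) = 80 mg/L as CaCO₃ × 749,430 L = 59,950 g as CaCO₃.
Moles of Ca²⁺ (1 mol Ca²⁺ ≡ 1 mol CaCO₃): 59,950 / 100.1 g/mol = 598.9 mol.
Mass of CaCl₂: 598.9 × 111 = 66,480 g.

66.5 kg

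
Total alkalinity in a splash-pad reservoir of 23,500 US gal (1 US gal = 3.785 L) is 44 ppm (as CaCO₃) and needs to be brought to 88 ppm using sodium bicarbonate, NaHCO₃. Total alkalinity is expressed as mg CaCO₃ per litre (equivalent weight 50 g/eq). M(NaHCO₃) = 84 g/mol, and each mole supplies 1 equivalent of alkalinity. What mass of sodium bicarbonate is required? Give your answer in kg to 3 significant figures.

6.57 kg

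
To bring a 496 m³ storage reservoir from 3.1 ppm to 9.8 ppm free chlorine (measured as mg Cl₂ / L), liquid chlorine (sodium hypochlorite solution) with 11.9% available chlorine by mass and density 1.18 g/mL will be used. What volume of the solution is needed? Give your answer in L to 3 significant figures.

23.7 L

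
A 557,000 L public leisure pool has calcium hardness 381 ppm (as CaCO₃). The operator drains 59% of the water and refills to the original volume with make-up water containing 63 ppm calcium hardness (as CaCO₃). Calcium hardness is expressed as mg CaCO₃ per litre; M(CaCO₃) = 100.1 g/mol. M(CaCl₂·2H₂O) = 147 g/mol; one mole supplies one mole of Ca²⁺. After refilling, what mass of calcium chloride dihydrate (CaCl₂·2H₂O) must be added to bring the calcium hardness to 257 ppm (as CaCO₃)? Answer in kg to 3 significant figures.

After draining 59% and refilling: 381 × 0.41 + 63 × 0.59 = 193.38 ppm.
Deficit to target: 257 − 193.38 = 63.62 mg/L.
As CaCO₃: 63.62 mg/L × 557,000 L = 35,440 g; ÷ 100.1 = 354 mol Ca²⁺.
Mass: 354 × 147 = 52,040 g.

52.0 kg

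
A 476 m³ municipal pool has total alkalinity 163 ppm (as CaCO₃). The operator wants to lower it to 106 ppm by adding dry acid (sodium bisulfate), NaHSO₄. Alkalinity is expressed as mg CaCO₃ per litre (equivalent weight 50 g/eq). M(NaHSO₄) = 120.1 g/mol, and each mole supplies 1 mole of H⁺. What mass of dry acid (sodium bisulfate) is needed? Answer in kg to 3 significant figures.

65.2 kg

Volume: 476 m³ = 476,000 L.
Alkalinity to neutralize: (163 − 106) = 57 mg/L as CaCO₃ × 476,000 L = 27,130 g as CaCO₃.
Equivalents of H⁺ required: 27,130 ÷ 50 g/eq = 542.6 eq = 542.6 mol NaHSO₄.
Mass of NaHSO₄: 542.6 × 120.1 = 65,170 g.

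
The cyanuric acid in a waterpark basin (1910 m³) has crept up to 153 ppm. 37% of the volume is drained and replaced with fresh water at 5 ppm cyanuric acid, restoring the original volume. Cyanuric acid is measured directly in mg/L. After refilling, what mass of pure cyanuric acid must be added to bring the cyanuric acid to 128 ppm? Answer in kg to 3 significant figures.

56.8 kg

Volume: 1910 m³ = 1,910,000 L.
After draining 37% and refilling: 153 × 0.63 + 5 × 0.37 = 98.24 ppm.
Deficit to target: 128 − 98.24 = 29.76 mg/L.
Mass: 29.76 mg/L × 1,910,000 L = 56,840 g cyanuric acid.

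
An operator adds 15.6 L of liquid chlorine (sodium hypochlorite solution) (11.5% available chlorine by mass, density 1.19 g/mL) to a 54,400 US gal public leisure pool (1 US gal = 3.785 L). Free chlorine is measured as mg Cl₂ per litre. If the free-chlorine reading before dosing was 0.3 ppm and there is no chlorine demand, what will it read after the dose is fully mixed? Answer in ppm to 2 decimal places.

Volume: 54,400 US gal × 3.785 L/gal = 205,904 L.
Mass of solution: 15.6 L × 1000 mL/L × 1.19 g/mL = 18,560 g.
Available chlorine delivered: 18,560 g × 0.115 = 2135 g as Cl₂.
Concentration rise: 2135 g / 205,904 L = 10.37 mg/L = 10.37 ppm.
Final FC: 0.3 + 10.37 = 10.67 ppm.

10.67 ppm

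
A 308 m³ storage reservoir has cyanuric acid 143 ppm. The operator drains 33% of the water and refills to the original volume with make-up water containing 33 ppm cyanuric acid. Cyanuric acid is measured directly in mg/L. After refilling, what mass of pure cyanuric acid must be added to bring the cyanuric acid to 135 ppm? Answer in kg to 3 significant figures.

Volume: 308 m³ = 308,000 L.
After draining 33% and refilling: 143 × 0.67 + 33 × 0.33 = 106.7 ppm.
Deficit to target: 135 − 106.7 = 28.3 mg/L.
Mass: 28.3 mg/L × 308,000 L = 8716 g cyanuric acid.

8.72 kg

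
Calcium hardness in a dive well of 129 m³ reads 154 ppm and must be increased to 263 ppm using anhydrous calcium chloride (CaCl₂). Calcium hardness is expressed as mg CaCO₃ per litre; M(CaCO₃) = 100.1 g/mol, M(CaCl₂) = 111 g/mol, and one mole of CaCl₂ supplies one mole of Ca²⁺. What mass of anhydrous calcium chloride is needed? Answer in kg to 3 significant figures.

15.6 kg

Volume: 129 m³ = 129,000 L.
Hardness to add: (263 − 154) = 109 mg/L as CaCO₃ × 129,000 L = 14,060 g as CaCO₃.
Moles of Ca²⁺ (1 mol Ca²⁺ ≡ 1 mol CaCO₃): 14,060 / 100.1 g/mol = 140.5 mol.
Mass of CaCl₂: 140.5 × 111 = 15,590 g.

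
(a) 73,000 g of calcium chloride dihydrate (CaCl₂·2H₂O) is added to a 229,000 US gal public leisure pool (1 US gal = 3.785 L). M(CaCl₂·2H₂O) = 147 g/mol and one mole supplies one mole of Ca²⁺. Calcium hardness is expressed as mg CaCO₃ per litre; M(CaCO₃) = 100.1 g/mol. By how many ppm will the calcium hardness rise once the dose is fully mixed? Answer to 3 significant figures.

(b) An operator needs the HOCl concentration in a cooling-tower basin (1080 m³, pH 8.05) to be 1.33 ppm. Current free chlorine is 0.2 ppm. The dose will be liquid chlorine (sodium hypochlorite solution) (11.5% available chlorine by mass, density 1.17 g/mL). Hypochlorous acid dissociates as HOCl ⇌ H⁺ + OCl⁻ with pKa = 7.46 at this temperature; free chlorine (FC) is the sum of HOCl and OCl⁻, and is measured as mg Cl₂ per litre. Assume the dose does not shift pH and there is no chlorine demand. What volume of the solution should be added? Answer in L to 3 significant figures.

(a) 57.4 ppm; (b) 50.6 L

(a) Volume: 229,000 US gal × 3.785 L/gal = 866,765 L.
(a) Moles of Ca²⁺: 73,000 g ÷ 147 g/mol = 496.6 mol.
(a) As CaCO₃: 496.6 mol × 100.1 g/mol = 49,710 g.
(a) Rise: 49,710 g / 866,765 L × 1000 = 57.35 mg/L.

(b) Volume: 1080 m³ = 1,080,000 L.
(b) [OCl⁻]/[HOCl] = 10^(pH − pKa) = 10^(8.05 − 7.46) = 3.89; fraction as HOCl = 1/(1 + 3.89) = 0.2045.
(b) Free chlorine required for 1.33 ppm HOCl: 1.33 / 0.2045 = 6.504 ppm.
(b) FC to add: 6.504 − 0.2 = 6.304 mg/L as Cl₂.
(b) Cl₂ equivalent: 6.304 mg/L × 1,080,000 L = 6809 g.
(b) Product at 11.5% available Cl: 6809 / 0.115 = 59,210 g.
(b) Volume: 59,210 g ÷ 1.17 g/mL = 50,600 mL.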